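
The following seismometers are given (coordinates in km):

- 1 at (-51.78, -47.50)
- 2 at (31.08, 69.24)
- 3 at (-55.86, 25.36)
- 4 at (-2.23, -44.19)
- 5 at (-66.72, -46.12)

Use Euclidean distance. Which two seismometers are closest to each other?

Pairwise distances:
1–2: 143.16 km
1–3: 72.97 km
1–4: 49.66 km
1–5: 15.00 km
2–3: 97.39 km
2–4: 118.22 km
2–5: 151.24 km
3–4: 87.83 km
3–5: 72.30 km
4–5: 64.52 km
Closest pair: 1–5 at 15.00 km.

1 and 5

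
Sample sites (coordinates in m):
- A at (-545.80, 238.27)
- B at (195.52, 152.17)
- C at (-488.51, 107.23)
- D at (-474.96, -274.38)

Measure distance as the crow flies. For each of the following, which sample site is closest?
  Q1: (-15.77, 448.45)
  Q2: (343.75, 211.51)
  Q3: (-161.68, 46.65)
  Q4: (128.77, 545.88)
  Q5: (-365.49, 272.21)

Q1→B; Q2→B; Q3→C; Q4→B; Q5→A

Q1 at (-15.77, 448.45):
  A: √((-530.03)² + (-210.18)²) = √(280931.8009 + 44175.6324) = 570.18 m
  B: √((211.29)² + (-296.28)²) = √(44643.4641 + 87781.8384) = 363.90 m
  C: √((-472.74)² + (-341.22)²) = √(223483.1076 + 116431.0884) = 583.02 m
  D: √((-459.19)² + (-722.83)²) = √(210855.4561 + 522483.2089) = 856.35 m
  → nearest: B (363.90 m)
Q2 at (343.75, 211.51):
  A: √((-889.55)² + (26.76)²) = √(791299.2025 + 716.0976) = 889.95 m
  B: √((-148.23)² + (-59.34)²) = √(21972.1329 + 3521.2356) = 159.67 m
  C: √((-832.26)² + (-104.28)²) = √(692656.7076 + 10874.3184) = 838.77 m
  D: √((-818.71)² + (-485.89)²) = √(670286.0641 + 236089.0921) = 952.04 m
  → nearest: B (159.67 m)
Q3 at (-161.68, 46.65):
  A: √((-384.12)² + (191.62)²) = √(147548.1744 + 36718.2244) = 429.26 m
  B: √((357.20)² + (105.52)²) = √(127591.8400 + 11134.4704) = 372.46 m
  C: √((-326.83)² + (60.58)²) = √(106817.8489 + 3669.9364) = 332.40 m
  D: √((-313.28)² + (-321.03)²) = √(98144.3584 + 103060.2609) = 448.56 m
  → nearest: C (332.40 m)
Q4 at (128.77, 545.88):
  A: √((-674.57)² + (-307.61)²) = √(455044.6849 + 94623.9121) = 741.40 m
  B: √((66.75)² + (-393.71)²) = √(4455.5625 + 155007.5641) = 399.33 m
  C: √((-617.28)² + (-438.65)²) = √(381034.5984 + 192413.8225) = 757.26 m
  D: √((-603.73)² + (-820.26)²) = √(364489.9129 + 672826.4676) = 1018.49 m
  → nearest: B (399.33 m)
Q5 at (-365.49, 272.21):
  A: √((-180.31)² + (-33.94)²) = √(32511.6961 + 1151.9236) = 183.48 m
  B: √((561.01)² + (-120.04)²) = √(314732.2201 + 14409.6016) = 573.71 m
  C: √((-123.02)² + (-164.98)²) = √(15133.9204 + 27218.4004) = 205.80 m
  D: √((-109.47)² + (-546.59)²) = √(11983.6809 + 298760.6281) = 557.44 m
  → nearest: A (183.48 m)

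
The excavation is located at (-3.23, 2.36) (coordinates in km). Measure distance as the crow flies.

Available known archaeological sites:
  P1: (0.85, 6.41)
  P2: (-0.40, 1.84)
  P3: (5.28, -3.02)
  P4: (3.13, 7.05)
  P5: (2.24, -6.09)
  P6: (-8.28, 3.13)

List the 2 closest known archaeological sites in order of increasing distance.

Distances from (-3.23, 2.36):
P1: 5.749 km
P2: 2.877 km
P3: 10.068 km
P4: 7.902 km
P5: 10.066 km
P6: 5.108 km
Sorted: P2 (2.877 km) < P6 (5.108 km) < P1 (5.749 km) < P4 (7.902 km) < …

P2, P6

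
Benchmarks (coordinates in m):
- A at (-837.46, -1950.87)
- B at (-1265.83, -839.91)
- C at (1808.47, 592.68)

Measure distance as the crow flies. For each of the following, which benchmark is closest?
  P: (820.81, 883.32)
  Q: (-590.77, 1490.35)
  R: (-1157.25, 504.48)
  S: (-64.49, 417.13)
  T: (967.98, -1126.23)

P→C; Q→B; R→B; S→B; T→C

P at (820.81, 883.32):
  A: 3283.67 m
  B: 2706.21 m
  C: 1029.54 m
  → nearest: C (1029.54 m)
Q at (-590.77, 1490.35):
  A: 3450.05 m
  B: 2426.07 m
  C: 2561.67 m
  → nearest: B (2426.07 m)
R at (-1157.25, 504.48):
  A: 2476.09 m
  B: 1348.77 m
  C: 2967.03 m
  → nearest: B (1348.77 m)
S at (-64.49, 417.13):
  A: 2490.96 m
  B: 1738.78 m
  C: 1881.17 m
  → nearest: B (1738.78 m)
T at (967.98, -1126.23):
  A: 1984.85 m
  B: 2252.08 m
  C: 1913.39 m
  → nearest: C (1913.39 m)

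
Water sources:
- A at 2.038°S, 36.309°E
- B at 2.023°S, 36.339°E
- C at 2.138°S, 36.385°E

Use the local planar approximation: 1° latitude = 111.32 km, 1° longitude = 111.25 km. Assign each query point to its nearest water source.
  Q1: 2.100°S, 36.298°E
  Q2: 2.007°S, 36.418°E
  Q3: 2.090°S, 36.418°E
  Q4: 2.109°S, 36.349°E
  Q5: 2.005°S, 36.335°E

Q1→A; Q2→B; Q3→C; Q4→C; Q5→B

Q1 at 2.100°S, 36.298°E:
  A: √((0.062·111.32)² + (0.011·111.25)²) = √(47.63540 + 1.49756) = 7.009 km
  B: √((0.077·111.32)² + (0.041·111.25)²) = √(73.47301 + 20.80500) = 9.710 km
  C: √((-0.038·111.32)² + (0.087·111.25)²) = √(17.89425 + 93.67820) = 10.563 km
  → nearest: A (7.009 km)
Q2 at 2.007°S, 36.418°E:
  A: √((-0.031·111.32)² + (-0.109·111.25)²) = √(11.90885 + 147.04594) = 12.608 km
  B: √((-0.016·111.32)² + (-0.079·111.25)²) = √(3.17239 + 77.24213) = 8.967 km
  C: √((-0.131·111.32)² + (-0.033·111.25)²) = √(212.66156 + 13.47808) = 15.038 km
  → nearest: B (8.967 km)
Q3 at 2.090°S, 36.418°E:
  A: √((0.052·111.32)² + (-0.109·111.25)²) = √(33.50835 + 147.04594) = 13.437 km
  B: √((0.067·111.32)² + (-0.079·111.25)²) = √(55.62833 + 77.24213) = 11.527 km
  C: √((-0.048·111.32)² + (-0.033·111.25)²) = √(28.55150 + 13.47808) = 6.483 km
  → nearest: C (6.483 km)
Q4 at 2.109°S, 36.349°E:
  A: √((0.071·111.32)² + (-0.040·111.25)²) = √(62.46879 + 19.80250) = 9.070 km
  B: √((0.086·111.32)² + (-0.010·111.25)²) = √(91.65229 + 1.23766) = 9.638 km
  C: √((-0.029·111.32)² + (0.036·111.25)²) = √(10.42179 + 16.04003) = 5.144 km
  → nearest: C (5.144 km)
Q5 at 2.005°S, 36.335°E:
  A: √((-0.033·111.32)² + (-0.026·111.25)²) = √(13.49504 + 8.36656) = 4.676 km
  B: √((-0.018·111.32)² + (0.004·111.25)²) = √(4.01505 + 0.19802) = 2.053 km
  C: √((-0.133·111.32)² + (0.050·111.25)²) = √(219.20461 + 30.94141) = 15.816 km
  → nearest: B (2.053 km)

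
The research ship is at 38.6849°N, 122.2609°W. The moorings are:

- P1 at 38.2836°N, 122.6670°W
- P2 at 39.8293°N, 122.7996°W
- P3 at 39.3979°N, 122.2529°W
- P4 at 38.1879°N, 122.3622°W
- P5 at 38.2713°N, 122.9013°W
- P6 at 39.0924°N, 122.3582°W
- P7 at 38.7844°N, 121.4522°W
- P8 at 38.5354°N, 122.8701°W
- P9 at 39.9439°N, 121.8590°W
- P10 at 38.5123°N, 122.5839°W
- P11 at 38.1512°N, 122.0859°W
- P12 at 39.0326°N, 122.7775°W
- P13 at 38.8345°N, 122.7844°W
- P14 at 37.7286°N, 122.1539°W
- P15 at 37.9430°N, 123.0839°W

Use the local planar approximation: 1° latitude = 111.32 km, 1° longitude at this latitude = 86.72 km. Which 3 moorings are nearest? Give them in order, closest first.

P10, P6, P13

Distances from 38.6849°N, 122.2609°W:
P1: 56.8849 km
P2: 135.6900 km
P3: 79.3742 km
P4: 56.0191 km
P5: 72.1391 km
P6: 46.1410 km
P7: 70.9998 km
P8: 55.3891 km
P9: 144.4204 km
P10: 33.9671 km
P11: 61.3191 km
P12: 59.2043 km
P13: 48.3561 km
P14: 106.8589 km
P15: 109.1540 km
Sorted: P10 (33.9671 km) < P6 (46.1410 km) < P13 (48.3561 km) < P8 (55.3891 km) < P4 (56.0191 km) < …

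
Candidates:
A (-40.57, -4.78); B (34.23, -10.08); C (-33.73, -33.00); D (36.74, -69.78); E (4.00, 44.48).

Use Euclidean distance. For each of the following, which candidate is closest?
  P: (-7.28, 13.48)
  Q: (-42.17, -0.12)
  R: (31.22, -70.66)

P at (-7.28, 13.48):
  A: √((-33.29)² + (-18.26)²) = √(1108.2241 + 333.4276) = 37.97
  B: √((41.51)² + (-23.56)²) = √(1723.0801 + 555.0736) = 47.73
  C: √((-26.45)² + (-46.48)²) = √(699.6025 + 2160.3904) = 53.48
  D: √((44.02)² + (-83.26)²) = √(1937.7604 + 6932.2276) = 94.18
  E: √((11.28)² + (31.00)²) = √(127.2384 + 961.0000) = 32.99
  → nearest: E (32.99)
Q at (-42.17, -0.12):
  A: √((1.60)² + (-4.66)²) = √(2.5600 + 21.7156) = 4.93
  B: √((76.40)² + (-9.96)²) = √(5836.9600 + 99.2016) = 77.05
  C: √((8.44)² + (-32.88)²) = √(71.2336 + 1081.0944) = 33.95
  D: √((78.91)² + (-69.66)²) = √(6226.7881 + 4852.5156) = 105.26
  E: √((46.17)² + (44.60)²) = √(2131.6689 + 1989.1600) = 64.19
  → nearest: A (4.93)
R at (31.22, -70.66):
  A: √((-71.79)² + (65.88)²) = √(5153.8041 + 4340.1744) = 97.44
  B: √((3.01)² + (60.58)²) = √(9.0601 + 3669.9364) = 60.65
  C: √((-64.95)² + (37.66)²) = √(4218.5025 + 1418.2756) = 75.08
  D: √((5.52)² + (0.88)²) = √(30.4704 + 0.7744) = 5.59
  E: √((-27.22)² + (115.14)²) = √(740.9284 + 13257.2196) = 118.31
  → nearest: D (5.59)

P→E; Q→A; R→D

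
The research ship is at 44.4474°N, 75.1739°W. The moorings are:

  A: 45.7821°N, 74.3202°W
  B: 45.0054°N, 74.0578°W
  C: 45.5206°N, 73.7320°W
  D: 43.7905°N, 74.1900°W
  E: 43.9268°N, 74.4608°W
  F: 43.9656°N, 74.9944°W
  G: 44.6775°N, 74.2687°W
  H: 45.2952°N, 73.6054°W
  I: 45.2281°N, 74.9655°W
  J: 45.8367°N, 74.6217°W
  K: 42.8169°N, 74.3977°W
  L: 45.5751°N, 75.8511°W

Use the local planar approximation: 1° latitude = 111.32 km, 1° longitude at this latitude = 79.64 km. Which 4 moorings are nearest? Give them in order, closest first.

F, G, E, I

Distances from 44.4474°N, 75.1739°W:
A: √((1.3347·111.32)² + (0.8537·79.64)²) = √(22075.660998 + 4622.458976) = 163.3956 km
B: √((0.5580·111.32)² + (1.1161·79.64)²) = √(3858.467026 + 7900.757262) = 108.4400 km
C: √((1.0732·111.32)² + (1.4419·79.64)²) = √(14272.752120 + 13186.598597) = 165.7086 km
D: √((-0.6569·111.32)² + (0.9839·79.64)²) = √(5347.427671 + 6139.944194) = 107.1792 km
E: √((-0.5206·111.32)² + (0.7131·79.64)²) = √(3358.572463 + 3225.249938) = 81.1408 km
F: √((-0.4818·111.32)² + (0.1795·79.64)²) = √(2876.603382 + 204.357889) = 55.5064 km
G: √((0.2301·111.32)² + (0.9052·79.64)²) = √(656.114495 + 5196.986555) = 76.5056 km
H: √((0.8478·111.32)² + (1.5685·79.64)²) = √(8907.036249 + 15603.842167) = 156.5595 km
I: √((0.7807·111.32)² + (0.2084·79.64)²) = √(7552.917728 + 275.459612) = 88.4781 km
J: √((1.3893·111.32)² + (0.5522·79.64)²) = √(23918.749294 + 1933.994823) = 160.7879 km
K: √((-1.6305·111.32)² + (0.7762·79.64)²) = √(32944.885433 + 3821.288079) = 191.7451 km
L: √((1.1277·111.32)² + (-0.6772·79.64)²) = √(15759.177829 + 2908.683060) = 136.6304 km
Sorted: F (55.5064 km) < G (76.5056 km) < E (81.1408 km) < I (88.4781 km) < D (107.1792 km) < B (108.4400 km) < …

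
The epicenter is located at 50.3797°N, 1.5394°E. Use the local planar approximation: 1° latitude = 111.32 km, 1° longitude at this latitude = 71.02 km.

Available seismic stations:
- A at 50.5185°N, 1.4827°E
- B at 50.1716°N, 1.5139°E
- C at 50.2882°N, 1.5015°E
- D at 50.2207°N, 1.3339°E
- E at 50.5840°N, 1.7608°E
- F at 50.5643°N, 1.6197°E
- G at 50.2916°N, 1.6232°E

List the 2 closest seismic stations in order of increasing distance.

C, G

Distances from 50.3797°N, 1.5394°E:
A: 15.9673 km
B: 23.2364 km
C: 10.5354 km
D: 22.9410 km
E: 27.6490 km
F: 21.3263 km
G: 11.4718 km
Sorted: C (10.5354 km) < G (11.4718 km) < A (15.9673 km) < F (21.3263 km) < …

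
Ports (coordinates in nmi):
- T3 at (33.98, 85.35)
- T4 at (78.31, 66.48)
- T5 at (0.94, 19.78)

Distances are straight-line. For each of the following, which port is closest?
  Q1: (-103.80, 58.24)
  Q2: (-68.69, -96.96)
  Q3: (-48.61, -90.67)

Q1→T5; Q2→T5; Q3→T5

Q1 at (-103.80, 58.24):
  T3: √((137.78)² + (27.11)²) = √(18983.3284 + 734.9521) = 140.42 nmi
  T4: √((182.11)² + (8.24)²) = √(33164.0521 + 67.8976) = 182.30 nmi
  T5: √((104.74)² + (-38.46)²) = √(10970.4676 + 1479.1716) = 111.58 nmi
  → nearest: T5 (111.58 nmi)
Q2 at (-68.69, -96.96):
  T3: √((102.67)² + (182.31)²) = √(10541.1289 + 33236.9361) = 209.23 nmi
  T4: √((147.00)² + (163.44)²) = √(21609.0000 + 26712.6336) = 219.82 nmi
  T5: √((69.63)² + (116.74)²) = √(4848.3369 + 13628.2276) = 135.93 nmi
  → nearest: T5 (135.93 nmi)
Q3 at (-48.61, -90.67):
  T3: √((82.59)² + (176.02)²) = √(6821.1081 + 30983.0404) = 194.43 nmi
  T4: √((126.92)² + (157.15)²) = √(16108.6864 + 24696.1225) = 202.00 nmi
  T5: √((49.55)² + (110.45)²) = √(2455.2025 + 12199.2025) = 121.06 nmi
  → nearest: T5 (121.06 nmi)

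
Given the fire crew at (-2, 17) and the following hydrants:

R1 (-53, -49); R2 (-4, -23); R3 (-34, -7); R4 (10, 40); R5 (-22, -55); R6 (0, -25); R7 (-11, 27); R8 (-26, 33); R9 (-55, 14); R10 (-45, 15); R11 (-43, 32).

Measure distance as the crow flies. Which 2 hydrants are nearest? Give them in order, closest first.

R7, R4

Distances from (-2, 17):
R1: √((-51)² + (-66)²) = √(2601.0000 + 4356.0000) = 83.41
R2: √((-2)² + (-40)²) = √(4.0000 + 1600.0000) = 40.05
R3: √((-32)² + (-24)²) = √(1024.0000 + 576.0000) = 40.00
R4: √((12)² + (23)²) = √(144.0000 + 529.0000) = 25.94
R5: √((-20)² + (-72)²) = √(400.0000 + 5184.0000) = 74.73
R6: √((2)² + (-42)²) = √(4.0000 + 1764.0000) = 42.05
R7: √((-9)² + (10)²) = √(81.0000 + 100.0000) = 13.45
R8: √((-24)² + (16)²) = √(576.0000 + 256.0000) = 28.84
R9: √((-53)² + (-3)²) = √(2809.0000 + 9.0000) = 53.08
R10: √((-43)² + (-2)²) = √(1849.0000 + 4.0000) = 43.05
R11: √((-41)² + (15)²) = √(1681.0000 + 225.0000) = 43.66
Sorted: R7 (13.45) < R4 (25.94) < R8 (28.84) < R3 (40.00) < …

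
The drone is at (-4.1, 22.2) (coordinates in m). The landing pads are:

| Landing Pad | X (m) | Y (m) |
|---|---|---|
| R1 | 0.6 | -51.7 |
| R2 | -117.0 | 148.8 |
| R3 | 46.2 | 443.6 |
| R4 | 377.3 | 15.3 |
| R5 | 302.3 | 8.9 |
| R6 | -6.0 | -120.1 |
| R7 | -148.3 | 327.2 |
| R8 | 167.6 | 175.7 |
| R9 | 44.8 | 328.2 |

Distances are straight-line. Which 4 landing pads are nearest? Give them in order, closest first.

Distances from (-4.1, 22.2):
R1: 74.0 m
R2: 169.6 m
R3: 424.4 m
R4: 381.5 m
R5: 306.7 m
R6: 142.3 m
R7: 337.4 m
R8: 230.3 m
R9: 309.9 m
Sorted: R1 (74.0 m) < R6 (142.3 m) < R2 (169.6 m) < R8 (230.3 m) < R5 (306.7 m) < R9 (309.9 m) < …

R1, R6, R2, R8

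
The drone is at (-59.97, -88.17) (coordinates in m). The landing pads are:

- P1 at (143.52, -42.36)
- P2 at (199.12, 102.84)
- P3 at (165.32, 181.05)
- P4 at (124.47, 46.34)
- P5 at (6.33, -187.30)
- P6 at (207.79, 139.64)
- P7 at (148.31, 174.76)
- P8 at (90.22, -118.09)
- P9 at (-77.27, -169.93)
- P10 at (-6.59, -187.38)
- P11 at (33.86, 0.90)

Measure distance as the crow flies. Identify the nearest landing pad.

P9

Distances from (-59.97, -88.17):
P1: 208.58 m
P2: 321.89 m
P3: 351.05 m
P4: 228.28 m
P5: 119.26 m
P6: 351.56 m
P7: 335.43 m
P8: 153.14 m
P9: 83.57 m
P10: 112.66 m
P11: 129.37 m
Minimum: P9 at 83.57 m.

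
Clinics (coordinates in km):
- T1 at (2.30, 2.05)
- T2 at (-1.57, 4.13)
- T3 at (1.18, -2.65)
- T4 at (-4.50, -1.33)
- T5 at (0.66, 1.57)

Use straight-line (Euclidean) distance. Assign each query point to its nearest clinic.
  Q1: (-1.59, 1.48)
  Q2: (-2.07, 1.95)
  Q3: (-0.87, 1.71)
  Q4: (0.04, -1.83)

Q1→T5; Q2→T2; Q3→T5; Q4→T3

Q1 at (-1.59, 1.48):
  T1: 3.93 km
  T2: 2.65 km
  T3: 4.97 km
  T4: 4.05 km
  T5: 2.25 km
  → nearest: T5 (2.25 km)
Q2 at (-2.07, 1.95):
  T1: 4.37 km
  T2: 2.24 km
  T3: 5.63 km
  T4: 4.08 km
  T5: 2.76 km
  → nearest: T2 (2.24 km)
Q3 at (-0.87, 1.71):
  T1: 3.19 km
  T2: 2.52 km
  T3: 4.82 km
  T4: 4.73 km
  T5: 1.54 km
  → nearest: T5 (1.54 km)
Q4 at (0.04, -1.83):
  T1: 4.49 km
  T2: 6.17 km
  T3: 1.40 km
  T4: 4.57 km
  T5: 3.46 km
  → nearest: T3 (1.40 km)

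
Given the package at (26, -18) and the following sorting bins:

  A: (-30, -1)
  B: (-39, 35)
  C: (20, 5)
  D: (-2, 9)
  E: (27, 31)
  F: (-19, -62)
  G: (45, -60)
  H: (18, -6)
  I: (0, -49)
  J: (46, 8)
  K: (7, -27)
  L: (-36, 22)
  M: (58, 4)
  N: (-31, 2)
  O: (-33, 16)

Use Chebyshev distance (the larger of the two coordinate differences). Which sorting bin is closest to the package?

Distances from (26, -18):
A: 56
B: 65
C: 23
D: 28
E: 49
F: 45
G: 42
H: 12
I: 31
J: 26
K: 19
L: 62
M: 32
N: 57
O: 59
Minimum: H at 12.

H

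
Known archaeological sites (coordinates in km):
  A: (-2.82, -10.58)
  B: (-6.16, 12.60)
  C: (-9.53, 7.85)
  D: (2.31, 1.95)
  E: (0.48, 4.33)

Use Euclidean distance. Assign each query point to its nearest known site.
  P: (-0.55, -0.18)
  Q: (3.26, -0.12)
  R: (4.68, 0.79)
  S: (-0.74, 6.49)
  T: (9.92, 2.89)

P at (-0.55, -0.18):
  A: √((-2.27)² + (-10.40)²) = √(5.1529 + 108.1600) = 10.64 km
  B: √((-5.61)² + (12.78)²) = √(31.4721 + 163.3284) = 13.96 km
  C: √((-8.98)² + (8.03)²) = √(80.6404 + 64.4809) = 12.05 km
  D: √((2.86)² + (2.13)²) = √(8.1796 + 4.5369) = 3.57 km
  E: √((1.03)² + (4.51)²) = √(1.0609 + 20.3401) = 4.63 km
  → nearest: D (3.57 km)
Q at (3.26, -0.12):
  A: √((-6.08)² + (-10.46)²) = √(36.9664 + 109.4116) = 12.10 km
  B: √((-9.42)² + (12.72)²) = √(88.7364 + 161.7984) = 15.83 km
  C: √((-12.79)² + (7.97)²) = √(163.5841 + 63.5209) = 15.07 km
  D: √((-0.95)² + (2.07)²) = √(0.9025 + 4.2849) = 2.28 km
  E: √((-2.78)² + (4.45)²) = √(7.7284 + 19.8025) = 5.25 km
  → nearest: D (2.28 km)
R at (4.68, 0.79):
  A: √((-7.50)² + (-11.37)²) = √(56.2500 + 129.2769) = 13.62 km
  B: √((-10.84)² + (11.81)²) = √(117.5056 + 139.4761) = 16.03 km
  C: √((-14.21)² + (7.06)²) = √(201.9241 + 49.8436) = 15.87 km
  D: √((-2.37)² + (1.16)²) = √(5.6169 + 1.3456) = 2.64 km
  E: √((-4.20)² + (3.54)²) = √(17.6400 + 12.5316) = 5.49 km
  → nearest: D (2.64 km)
S at (-0.74, 6.49):
  A: √((-2.08)² + (-17.07)²) = √(4.3264 + 291.3849) = 17.20 km
  B: √((-5.42)² + (6.11)²) = √(29.3764 + 37.3321) = 8.17 km
  C: √((-8.79)² + (1.36)²) = √(77.2641 + 1.8496) = 8.89 km
  D: √((3.05)² + (-4.54)²) = √(9.3025 + 20.6116) = 5.47 km
  E: √((1.22)² + (-2.16)²) = √(1.4884 + 4.6656) = 2.48 km
  → nearest: E (2.48 km)
T at (9.92, 2.89):
  A: √((-12.74)² + (-13.47)²) = √(162.3076 + 181.4409) = 18.54 km
  B: √((-16.08)² + (9.71)²) = √(258.5664 + 94.2841) = 18.78 km
  C: √((-19.45)² + (4.96)²) = √(378.3025 + 24.6016) = 20.07 km
  D: √((-7.61)² + (-0.94)²) = √(57.9121 + 0.8836) = 7.67 km
  E: √((-9.44)² + (1.44)²) = √(89.1136 + 2.0736) = 9.55 km
  → nearest: D (7.67 km)

P→D; Q→D; R→D; S→E; T→D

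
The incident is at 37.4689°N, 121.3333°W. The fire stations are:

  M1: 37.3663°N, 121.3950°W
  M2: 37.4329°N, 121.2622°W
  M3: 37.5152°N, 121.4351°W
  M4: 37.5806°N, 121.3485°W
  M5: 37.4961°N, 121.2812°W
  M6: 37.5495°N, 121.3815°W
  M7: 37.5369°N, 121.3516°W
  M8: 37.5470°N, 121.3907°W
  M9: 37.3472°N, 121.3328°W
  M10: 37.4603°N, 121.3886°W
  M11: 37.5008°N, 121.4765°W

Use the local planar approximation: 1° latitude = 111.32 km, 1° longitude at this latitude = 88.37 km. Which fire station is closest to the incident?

Distances from 37.4689°N, 121.3333°W:
M1: √((-0.1026·111.32)² + (-0.0617·88.37)²) = √(130.449109 + 29.728982) = 12.6561 km
M2: √((-0.0360·111.32)² + (0.0711·88.37)²) = √(16.060217 + 39.477434) = 7.4524 km
M3: √((0.0463·111.32)² + (-0.1018·88.37)²) = √(26.564912 + 80.929203) = 10.3679 km
M4: √((0.1117·111.32)² + (-0.0152·88.37)²) = √(154.615398 + 1.804251) = 12.5068 km
M5: √((0.0272·111.32)² + (0.0521·88.37)²) = √(9.168203 + 21.197525) = 5.5105 km
M6: √((0.0806·111.32)² + (-0.0482·88.37)²) = √(80.503818 + 18.142778) = 9.9321 km
M7: √((0.0680·111.32)² + (-0.0183·88.37)²) = √(57.301266 + 2.615242) = 7.7406 km
M8: √((0.0781·111.32)² + (-0.0574·88.37)²) = √(75.587236 + 25.729627) = 10.0656 km
M9: √((-0.1217·111.32)² + (0.0005·88.37)²) = √(183.538658 + 0.001952) = 13.5477 km
M10: √((-0.0086·111.32)² + (-0.0553·88.37)²) = √(0.916523 + 23.881410) = 4.9798 km
M11: √((0.0319·111.32)² + (-0.1432·88.37)²) = √(12.610368 + 160.138496) = 13.1434 km
Minimum: M10 at 4.9798 km.

M10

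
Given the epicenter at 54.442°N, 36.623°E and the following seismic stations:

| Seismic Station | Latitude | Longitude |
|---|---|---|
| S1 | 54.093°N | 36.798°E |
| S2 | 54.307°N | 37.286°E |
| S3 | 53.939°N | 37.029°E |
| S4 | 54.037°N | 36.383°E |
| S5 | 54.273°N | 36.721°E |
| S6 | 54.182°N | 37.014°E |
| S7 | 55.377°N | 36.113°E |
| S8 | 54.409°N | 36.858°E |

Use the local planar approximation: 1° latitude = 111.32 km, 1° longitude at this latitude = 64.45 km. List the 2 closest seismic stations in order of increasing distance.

S8, S5

Distances from 54.442°N, 36.623°E:
S1: √((-0.349·111.32)² + (0.175·64.45)²) = √(1509.37534 + 127.21020) = 40.455 km
S2: √((-0.135·111.32)² + (0.663·64.45)²) = √(225.84680 + 1825.88281) = 45.296 km
S3: √((-0.503·111.32)² + (0.406·64.45)²) = √(3135.32356 + 684.69619) = 61.806 km
S4: √((-0.405·111.32)² + (-0.240·64.45)²) = √(2032.62116 + 239.25902) = 47.664 km
S5: √((-0.169·111.32)² + (0.098·64.45)²) = √(353.93198 + 39.89312) = 19.845 km
S6: √((-0.260·111.32)² + (0.391·64.45)²) = √(837.70883 + 635.03748) = 38.376 km
S7: √((0.935·111.32)² + (-0.510·64.45)²) = √(10833.52069 + 1080.40403) = 109.151 km
S8: √((-0.033·111.32)² + (0.235·64.45)²) = √(13.49504 + 229.39374) = 15.585 km
Sorted: S8 (15.585 km) < S5 (19.845 km) < S6 (38.376 km) < S1 (40.455 km) < …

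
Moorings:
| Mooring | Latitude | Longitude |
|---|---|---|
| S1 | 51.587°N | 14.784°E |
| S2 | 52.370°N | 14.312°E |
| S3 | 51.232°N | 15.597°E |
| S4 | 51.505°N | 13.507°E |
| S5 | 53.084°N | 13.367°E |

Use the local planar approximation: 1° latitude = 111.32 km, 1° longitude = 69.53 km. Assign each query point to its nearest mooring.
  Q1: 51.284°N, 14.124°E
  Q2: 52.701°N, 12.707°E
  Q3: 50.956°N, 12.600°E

Q1→S4; Q2→S5; Q3→S4

Q1 at 51.284°N, 14.124°E:
  S1: 56.952 km
  S2: 121.598 km
  S3: 102.581 km
  S4: 49.454 km
  S5: 207.174 km
  → nearest: S4 (49.454 km)
Q2 at 52.701°N, 12.707°E:
  S1: 190.352 km
  S2: 117.521 km
  S3: 259.074 km
  S4: 144.291 km
  S5: 62.639 km
  → nearest: S5 (62.639 km)
Q3 at 50.956°N, 12.600°E:
  S1: 167.313 km
  S2: 197.348 km
  S3: 210.634 km
  S4: 87.818 km
  S5: 242.818 km
  → nearest: S4 (87.818 km)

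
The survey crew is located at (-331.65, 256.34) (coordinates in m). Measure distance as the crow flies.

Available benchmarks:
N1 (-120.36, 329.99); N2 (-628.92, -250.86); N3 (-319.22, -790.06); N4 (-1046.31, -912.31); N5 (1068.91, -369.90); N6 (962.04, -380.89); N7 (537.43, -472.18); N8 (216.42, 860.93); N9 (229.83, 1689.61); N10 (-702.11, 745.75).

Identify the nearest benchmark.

N1

Distances from (-331.65, 256.34):
N1: √((211.29)² + (73.65)²) = √(44643.4641 + 5424.3225) = 223.76 m
N2: √((-297.27)² + (-507.20)²) = √(88369.4529 + 257251.8400) = 587.90 m
N3: √((12.43)² + (-1046.40)²) = √(154.5049 + 1094952.9600) = 1046.47 m
N4: √((-714.66)² + (-1168.65)²) = √(510738.9156 + 1365742.8225) = 1369.85 m
N5: √((1400.56)² + (-626.24)²) = √(1961568.3136 + 392176.5376) = 1534.19 m
N6: √((1293.69)² + (-637.23)²) = √(1673633.8161 + 406062.0729) = 1442.12 m
N7: √((869.08)² + (-728.52)²) = √(755300.0464 + 530741.3904) = 1134.04 m
N8: √((548.07)² + (604.59)²) = √(300380.7249 + 365529.0681) = 816.03 m
N9: √((561.48)² + (1433.27)²) = √(315259.7904 + 2054262.8929) = 1539.33 m
N10: √((-370.46)² + (489.41)²) = √(137240.6116 + 239522.1481) = 613.81 m
Minimum: N1 at 223.76 m.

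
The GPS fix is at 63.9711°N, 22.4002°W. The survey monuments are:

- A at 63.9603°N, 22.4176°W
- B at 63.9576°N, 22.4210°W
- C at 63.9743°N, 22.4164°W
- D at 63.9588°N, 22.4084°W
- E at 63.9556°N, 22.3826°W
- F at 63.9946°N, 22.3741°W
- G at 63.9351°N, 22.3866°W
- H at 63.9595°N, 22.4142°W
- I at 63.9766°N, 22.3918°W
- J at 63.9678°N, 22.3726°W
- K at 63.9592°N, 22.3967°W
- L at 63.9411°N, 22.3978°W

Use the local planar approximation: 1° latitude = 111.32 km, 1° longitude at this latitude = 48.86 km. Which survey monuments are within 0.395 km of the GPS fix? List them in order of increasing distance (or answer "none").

none

Distances from 63.9711°N, 22.4002°W:
A: √((-0.0108·111.32)² + (-0.0174·48.86)²) = √(1.445419 + 0.722779) = 1.4725 km
B: √((-0.0135·111.32)² + (-0.0208·48.86)²) = √(2.258468 + 1.032841) = 1.8142 km
C: √((0.0032·111.32)² + (-0.0162·48.86)²) = √(0.126896 + 0.626523) = 0.8680 km
D: √((-0.0123·111.32)² + (-0.0082·48.86)²) = √(1.874807 + 0.160522) = 1.4266 km
E: √((-0.0155·111.32)² + (0.0176·48.86)²) = √(2.977212 + 0.739490) = 1.9279 km
F: √((0.0235·111.32)² + (0.0261·48.86)²) = √(6.843561 + 1.626252) = 2.9103 km
G: √((-0.0360·111.32)² + (0.0136·48.86)²) = √(16.060217 + 0.441555) = 4.0622 km
H: √((-0.0116·111.32)² + (-0.0140·48.86)²) = √(1.667487 + 0.467911) = 1.4613 km
I: √((0.0055·111.32)² + (0.0084·48.86)²) = √(0.374862 + 0.168448) = 0.7371 km
J: √((-0.0033·111.32)² + (0.0276·48.86)²) = √(0.134950 + 1.818549) = 1.3977 km
K: √((-0.0119·111.32)² + (0.0035·48.86)²) = √(1.754851 + 0.029244) = 1.3357 km
L: √((-0.0300·111.32)² + (0.0024·48.86)²) = √(11.152928 + 0.013751) = 3.3417 km
Threshold 0.395 km: none within range.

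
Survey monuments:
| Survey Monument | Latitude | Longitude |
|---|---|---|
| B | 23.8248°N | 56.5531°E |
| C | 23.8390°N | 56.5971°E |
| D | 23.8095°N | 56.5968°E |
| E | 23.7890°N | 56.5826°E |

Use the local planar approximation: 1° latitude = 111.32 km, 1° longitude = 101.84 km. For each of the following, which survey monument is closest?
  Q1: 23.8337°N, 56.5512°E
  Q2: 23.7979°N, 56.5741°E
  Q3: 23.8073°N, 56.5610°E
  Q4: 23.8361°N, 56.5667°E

Q1 at 23.8337°N, 56.5512°E:
  B: 1.0095 km
  C: 4.7115 km
  D: 5.3687 km
  E: 5.9149 km
  → nearest: B (1.0095 km)
Q2 at 23.7979°N, 56.5741°E:
  B: 3.6798 km
  C: 5.1400 km
  D: 2.6480 km
  E: 1.3156 km
  → nearest: E (1.3156 km)
Q3 at 23.8073°N, 56.5610°E:
  B: 2.1077 km
  C: 5.0960 km
  D: 3.6541 km
  E: 2.9981 km
  → nearest: B (2.1077 km)
Q4 at 23.8361°N, 56.5667°E:
  B: 1.8710 km
  C: 3.1127 km
  D: 4.2620 km
  E: 5.4875 km
  → nearest: B (1.8710 km)

Q1→B; Q2→E; Q3→B; Q4→B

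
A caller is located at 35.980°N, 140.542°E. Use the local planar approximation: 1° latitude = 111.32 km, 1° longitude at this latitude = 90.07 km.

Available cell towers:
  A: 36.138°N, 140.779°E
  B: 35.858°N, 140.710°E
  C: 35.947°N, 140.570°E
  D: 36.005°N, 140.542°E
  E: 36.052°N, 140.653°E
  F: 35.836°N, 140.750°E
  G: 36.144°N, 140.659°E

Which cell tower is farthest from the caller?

Distances from 35.980°N, 140.542°E:
A: 27.659 km
B: 20.333 km
C: 4.456 km
D: 2.783 km
E: 12.814 km
F: 24.657 km
G: 21.080 km
Maximum: A at 27.659 km.

A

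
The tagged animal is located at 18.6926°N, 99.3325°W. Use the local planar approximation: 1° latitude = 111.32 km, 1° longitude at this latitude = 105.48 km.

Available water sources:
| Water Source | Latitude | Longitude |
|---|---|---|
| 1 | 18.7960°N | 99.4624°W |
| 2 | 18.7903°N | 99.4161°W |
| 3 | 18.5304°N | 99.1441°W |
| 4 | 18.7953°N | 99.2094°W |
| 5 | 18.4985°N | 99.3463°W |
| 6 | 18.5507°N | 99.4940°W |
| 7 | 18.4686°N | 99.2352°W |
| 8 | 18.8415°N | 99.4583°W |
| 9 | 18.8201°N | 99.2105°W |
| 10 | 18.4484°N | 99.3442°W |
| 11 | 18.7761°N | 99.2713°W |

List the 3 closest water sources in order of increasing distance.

Distances from 18.6926°N, 99.3325°W:
1: 17.8950 km
2: 14.0016 km
3: 26.8503 km
4: 17.3004 km
5: 21.6562 km
6: 23.2318 km
7: 26.9652 km
8: 21.2326 km
9: 19.1585 km
10: 27.2123 km
11: 11.3169 km
Sorted: 11 (11.3169 km) < 2 (14.0016 km) < 4 (17.3004 km) < 1 (17.8950 km) < 9 (19.1585 km) < …

11, 2, 4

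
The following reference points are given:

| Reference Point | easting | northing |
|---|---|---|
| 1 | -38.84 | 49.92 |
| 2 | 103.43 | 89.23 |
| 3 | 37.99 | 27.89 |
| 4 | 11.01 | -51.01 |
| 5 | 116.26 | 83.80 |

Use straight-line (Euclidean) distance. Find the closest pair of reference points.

Pairwise distances:
2–5: 13.93
1–3: 79.93
3–4: 83.39
2–3: 89.69
3–5: 96.19
1–4: 112.57
1–2: 147.60
1–5: 158.76
2–4: 167.95
4–5: 171.03
Closest pair: 2–5 at 13.93.

2 and 5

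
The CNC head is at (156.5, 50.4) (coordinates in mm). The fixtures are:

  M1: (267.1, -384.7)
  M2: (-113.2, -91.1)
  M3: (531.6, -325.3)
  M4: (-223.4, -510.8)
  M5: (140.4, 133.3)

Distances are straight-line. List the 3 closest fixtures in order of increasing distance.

Distances from (156.5, 50.4):
M1: √((110.6)² + (-435.1)²) = √(12232.360 + 189312.010) = 448.9 mm
M2: √((-269.7)² + (-141.5)²) = √(72738.090 + 20022.250) = 304.6 mm
M3: √((375.1)² + (-375.7)²) = √(140700.010 + 141150.490) = 530.9 mm
M4: √((-379.9)² + (-561.2)²) = √(144324.010 + 314945.440) = 677.7 mm
M5: √((-16.1)² + (82.9)²) = √(259.210 + 6872.410) = 84.4 mm
Sorted: M5 (84.4 mm) < M2 (304.6 mm) < M1 (448.9 mm) < M3 (530.9 mm) < M4 (677.7 mm)

M5, M2, M1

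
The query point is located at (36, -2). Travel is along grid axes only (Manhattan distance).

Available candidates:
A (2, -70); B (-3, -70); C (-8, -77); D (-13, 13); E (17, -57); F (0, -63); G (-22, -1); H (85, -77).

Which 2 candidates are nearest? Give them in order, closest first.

Distances from (36, -2):
A: |-34| + |-68| = 34 + 68 = 102
B: |-39| + |-68| = 39 + 68 = 107
C: |-44| + |-75| = 44 + 75 = 119
D: |-49| + |15| = 49 + 15 = 64
E: |-19| + |-55| = 19 + 55 = 74
F: |-36| + |-61| = 36 + 61 = 97
G: |-58| + |1| = 58 + 1 = 59
H: |49| + |-75| = 49 + 75 = 124
Sorted: G (59) < D (64) < E (74) < F (97) < …

G, D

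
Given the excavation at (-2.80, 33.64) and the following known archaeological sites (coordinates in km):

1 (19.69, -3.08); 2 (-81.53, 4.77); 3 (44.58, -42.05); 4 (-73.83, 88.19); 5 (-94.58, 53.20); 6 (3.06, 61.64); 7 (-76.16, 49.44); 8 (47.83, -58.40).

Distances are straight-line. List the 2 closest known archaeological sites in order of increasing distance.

Distances from (-2.80, 33.64):
1: √((22.49)² + (-36.72)²) = √(505.8001 + 1348.3584) = 43.06 km
2: √((-78.73)² + (-28.87)²) = √(6198.4129 + 833.4769) = 83.86 km
3: √((47.38)² + (-75.69)²) = √(2244.8644 + 5728.9761) = 89.30 km
4: √((-71.03)² + (54.55)²) = √(5045.2609 + 2975.7025) = 89.56 km
5: √((-91.78)² + (19.56)²) = √(8423.5684 + 382.5936) = 93.84 km
6: √((5.86)² + (28.00)²) = √(34.3396 + 784.0000) = 28.61 km
7: √((-73.36)² + (15.80)²) = √(5381.6896 + 249.6400) = 75.04 km
8: √((50.63)² + (-92.04)²) = √(2563.3969 + 8471.3616) = 105.05 km
Sorted: 6 (28.61 km) < 1 (43.06 km) < 7 (75.04 km) < 2 (83.86 km) < …

6, 1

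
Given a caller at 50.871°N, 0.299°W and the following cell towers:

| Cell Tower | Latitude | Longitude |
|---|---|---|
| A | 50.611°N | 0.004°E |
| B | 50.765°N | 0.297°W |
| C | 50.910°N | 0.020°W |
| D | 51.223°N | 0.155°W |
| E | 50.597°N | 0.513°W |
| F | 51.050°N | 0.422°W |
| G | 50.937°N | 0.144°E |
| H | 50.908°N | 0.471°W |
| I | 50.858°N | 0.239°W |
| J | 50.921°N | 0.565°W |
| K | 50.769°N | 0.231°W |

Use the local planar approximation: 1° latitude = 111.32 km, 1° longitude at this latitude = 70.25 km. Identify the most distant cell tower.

D

Distances from 50.871°N, 0.299°W:
A: 35.928 km
B: 11.801 km
C: 20.075 km
D: 40.469 km
E: 34.005 km
F: 21.719 km
G: 31.976 km
H: 12.766 km
I: 4.457 km
J: 19.498 km
K: 12.319 km
Maximum: D at 40.469 km.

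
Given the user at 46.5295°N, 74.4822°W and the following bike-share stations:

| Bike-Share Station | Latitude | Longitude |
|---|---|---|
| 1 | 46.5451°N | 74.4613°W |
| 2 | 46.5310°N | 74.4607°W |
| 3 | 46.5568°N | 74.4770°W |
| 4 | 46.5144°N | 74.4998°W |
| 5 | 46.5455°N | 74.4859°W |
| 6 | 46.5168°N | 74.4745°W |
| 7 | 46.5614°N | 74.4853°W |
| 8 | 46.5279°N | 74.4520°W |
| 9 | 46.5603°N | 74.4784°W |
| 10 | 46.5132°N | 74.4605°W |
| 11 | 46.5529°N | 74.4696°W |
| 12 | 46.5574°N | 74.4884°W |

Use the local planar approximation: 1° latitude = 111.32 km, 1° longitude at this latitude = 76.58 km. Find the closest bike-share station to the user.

6

Distances from 46.5295°N, 74.4822°W:
1: 2.3617 km
2: 1.6549 km
3: 3.0650 km
4: 2.1546 km
5: 1.8035 km
6: 1.5318 km
7: 3.5590 km
8: 2.3196 km
9: 3.4410 km
10: 2.4605 km
11: 2.7779 km
12: 3.1419 km
Minimum: 6 at 1.5318 km.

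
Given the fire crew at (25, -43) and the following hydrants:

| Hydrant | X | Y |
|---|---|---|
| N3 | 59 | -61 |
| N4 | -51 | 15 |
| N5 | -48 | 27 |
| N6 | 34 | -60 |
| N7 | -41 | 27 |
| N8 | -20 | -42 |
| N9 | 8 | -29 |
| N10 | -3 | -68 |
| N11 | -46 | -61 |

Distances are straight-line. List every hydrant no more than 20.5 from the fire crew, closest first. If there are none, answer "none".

N6

Distances from (25, -43):
N3: 38.5
N4: 95.6
N5: 101.1
N6: 19.2
N7: 96.2
N8: 45.0
N9: 22.0
N10: 37.5
N11: 73.2
Threshold 20.5: N6 (19.2) is within range.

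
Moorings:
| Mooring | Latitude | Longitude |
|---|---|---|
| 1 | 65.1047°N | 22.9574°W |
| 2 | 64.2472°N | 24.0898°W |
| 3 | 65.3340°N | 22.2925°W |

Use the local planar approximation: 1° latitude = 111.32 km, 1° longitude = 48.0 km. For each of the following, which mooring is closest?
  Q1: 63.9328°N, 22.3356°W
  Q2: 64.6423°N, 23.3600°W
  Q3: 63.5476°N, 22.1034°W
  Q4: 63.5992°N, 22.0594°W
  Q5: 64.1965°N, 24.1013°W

Q1→2; Q2→1; Q3→2; Q4→2; Q5→2

Q1 at 63.9328°N, 22.3356°W:
  1: 133.8266 km
  2: 91.1857 km
  3: 155.9953 km
  → nearest: 2 (91.1857 km)
Q2 at 64.6423°N, 23.3600°W:
  1: 54.9823 km
  2: 56.2280 km
  3: 92.4908 km
  → nearest: 1 (54.9823 km)
Q3 at 63.5476°N, 22.1034°W:
  1: 178.1175 km
  2: 123.1109 km
  3: 199.0691 km
  → nearest: 2 (123.1109 km)
Q4 at 63.5992°N, 22.0594°W:
  1: 173.0466 km
  2: 121.2510 km
  3: 193.4418 km
  → nearest: 2 (121.2510 km)
Q5 at 64.1965°N, 24.1013°W:
  1: 115.0486 km
  2: 5.6709 km
  3: 153.5331 km
  → nearest: 2 (5.6709 km)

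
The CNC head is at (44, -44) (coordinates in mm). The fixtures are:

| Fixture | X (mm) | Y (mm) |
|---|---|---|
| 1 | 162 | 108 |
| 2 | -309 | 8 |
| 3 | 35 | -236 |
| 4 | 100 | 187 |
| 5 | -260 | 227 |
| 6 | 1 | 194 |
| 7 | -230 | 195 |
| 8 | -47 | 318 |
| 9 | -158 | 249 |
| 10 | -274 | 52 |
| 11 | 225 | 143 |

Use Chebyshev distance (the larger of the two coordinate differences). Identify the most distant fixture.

8

Distances from (44, -44):
1: max(|118|, |152|) = 152 mm
2: max(|-353|, |52|) = 353 mm
3: max(|-9|, |-192|) = 192 mm
4: max(|56|, |231|) = 231 mm
5: max(|-304|, |271|) = 304 mm
6: max(|-43|, |238|) = 238 mm
7: max(|-274|, |239|) = 274 mm
8: max(|-91|, |362|) = 362 mm
9: max(|-202|, |293|) = 293 mm
10: max(|-318|, |96|) = 318 mm
11: max(|181|, |187|) = 187 mm
Maximum: 8 at 362 mm.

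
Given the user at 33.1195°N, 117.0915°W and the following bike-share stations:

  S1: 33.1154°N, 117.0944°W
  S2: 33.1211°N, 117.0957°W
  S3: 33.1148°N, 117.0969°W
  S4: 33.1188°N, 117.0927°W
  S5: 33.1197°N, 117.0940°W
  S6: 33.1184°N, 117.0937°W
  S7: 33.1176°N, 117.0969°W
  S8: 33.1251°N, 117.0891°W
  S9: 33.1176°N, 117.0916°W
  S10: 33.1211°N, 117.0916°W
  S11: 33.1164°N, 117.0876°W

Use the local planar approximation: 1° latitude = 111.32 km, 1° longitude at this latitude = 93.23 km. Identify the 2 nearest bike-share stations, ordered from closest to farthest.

Distances from 33.1195°N, 117.0915°W:
S1: 0.5305 km
S2: 0.4302 km
S3: 0.7261 km
S4: 0.1363 km
S5: 0.2341 km
S6: 0.2389 km
S7: 0.5461 km
S8: 0.6623 km
S9: 0.2117 km
S10: 0.1784 km
S11: 0.5013 km
Sorted: S4 (0.1363 km) < S10 (0.1784 km) < S9 (0.2117 km) < S5 (0.2341 km) < …

S4, S10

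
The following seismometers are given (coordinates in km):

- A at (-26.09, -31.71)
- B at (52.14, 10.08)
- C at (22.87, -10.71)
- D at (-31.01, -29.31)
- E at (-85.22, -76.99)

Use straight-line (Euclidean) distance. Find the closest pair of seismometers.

A and D

Pairwise distances:
A–B: 88.69 km
A–C: 53.27 km
A–D: 5.47 km
A–E: 74.48 km
B–C: 35.90 km
B–D: 92.01 km
B–E: 162.63 km
C–D: 57.00 km
C–E: 126.79 km
D–E: 72.19 km
Closest pair: A–D at 5.47 km.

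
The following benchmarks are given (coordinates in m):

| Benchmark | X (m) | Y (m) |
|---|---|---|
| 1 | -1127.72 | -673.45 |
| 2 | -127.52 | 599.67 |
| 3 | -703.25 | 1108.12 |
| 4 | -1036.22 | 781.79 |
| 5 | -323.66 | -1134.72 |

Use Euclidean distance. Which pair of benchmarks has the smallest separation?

3 and 4

Pairwise distances:
3–4: √((-332.97)² + (-326.33)²) = √(110869.0209 + 106491.2689) = 466.22 m
2–3: √((-575.73)² + (508.45)²) = √(331465.0329 + 258521.4025) = 768.11 m
2–4: √((-908.70)² + (182.12)²) = √(825735.6900 + 33167.6944) = 926.77 m
1–5: √((804.06)² + (-461.27)²) = √(646512.4836 + 212770.0129) = 926.97 m
1–4: √((91.50)² + (1455.24)²) = √(8372.2500 + 2117723.4576) = 1458.11 m
1–2: √((1000.20)² + (1273.12)²) = √(1000400.0400 + 1620834.5344) = 1619.02 m
2–5: √((-196.14)² + (-1734.39)²) = √(38470.8996 + 3008108.6721) = 1745.45 m
1–3: √((424.47)² + (1781.57)²) = √(180174.7809 + 3173991.6649) = 1831.44 m
4–5: √((712.56)² + (-1916.51)²) = √(507741.7536 + 3673010.5801) = 2044.69 m
3–5: √((379.59)² + (-2242.84)²) = √(144088.5681 + 5030331.2656) = 2274.74 m
Closest pair: 3–4 at 466.22 m.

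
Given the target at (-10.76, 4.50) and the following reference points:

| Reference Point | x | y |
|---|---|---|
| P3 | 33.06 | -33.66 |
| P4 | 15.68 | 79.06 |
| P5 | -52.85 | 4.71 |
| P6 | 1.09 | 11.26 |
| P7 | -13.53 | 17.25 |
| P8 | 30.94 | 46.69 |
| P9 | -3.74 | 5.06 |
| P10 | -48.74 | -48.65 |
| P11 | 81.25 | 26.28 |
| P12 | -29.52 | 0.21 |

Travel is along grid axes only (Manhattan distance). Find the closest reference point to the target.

P9

Distances from (-10.76, 4.50):
P3: |43.82| + |-38.16| = 43.82 + 38.16 = 81.98
P4: |26.44| + |74.56| = 26.44 + 74.56 = 101.00
P5: |-42.09| + |0.21| = 42.09 + 0.21 = 42.30
P6: |11.85| + |6.76| = 11.85 + 6.76 = 18.61
P7: |-2.77| + |12.75| = 2.77 + 12.75 = 15.52
P8: |41.70| + |42.19| = 41.70 + 42.19 = 83.89
P9: |7.02| + |0.56| = 7.02 + 0.56 = 7.58
P10: |-37.98| + |-53.15| = 37.98 + 53.15 = 91.13
P11: |92.01| + |21.78| = 92.01 + 21.78 = 113.79
P12: |-18.76| + |-4.29| = 18.76 + 4.29 = 23.05
Minimum: P9 at 7.58.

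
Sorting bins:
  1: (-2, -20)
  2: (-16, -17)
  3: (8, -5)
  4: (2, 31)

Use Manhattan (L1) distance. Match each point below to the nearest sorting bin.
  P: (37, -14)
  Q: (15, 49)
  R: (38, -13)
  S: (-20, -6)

P→3; Q→4; R→3; S→2

P at (37, -14):
  1: |-39| + |-6| = 39 + 6 = 45
  2: |-53| + |-3| = 53 + 3 = 56
  3: |-29| + |9| = 29 + 9 = 38
  4: |-35| + |45| = 35 + 45 = 80
  → nearest: 3 (38)
Q at (15, 49):
  1: |-17| + |-69| = 17 + 69 = 86
  2: |-31| + |-66| = 31 + 66 = 97
  3: |-7| + |-54| = 7 + 54 = 61
  4: |-13| + |-18| = 13 + 18 = 31
  → nearest: 4 (31)
R at (38, -13):
  1: |-40| + |-7| = 40 + 7 = 47
  2: |-54| + |-4| = 54 + 4 = 58
  3: |-30| + |8| = 30 + 8 = 38
  4: |-36| + |44| = 36 + 44 = 80
  → nearest: 3 (38)
S at (-20, -6):
  1: |18| + |-14| = 18 + 14 = 32
  2: |4| + |-11| = 4 + 11 = 15
  3: |28| + |1| = 28 + 1 = 29
  4: |22| + |37| = 22 + 37 = 59
  → nearest: 2 (15)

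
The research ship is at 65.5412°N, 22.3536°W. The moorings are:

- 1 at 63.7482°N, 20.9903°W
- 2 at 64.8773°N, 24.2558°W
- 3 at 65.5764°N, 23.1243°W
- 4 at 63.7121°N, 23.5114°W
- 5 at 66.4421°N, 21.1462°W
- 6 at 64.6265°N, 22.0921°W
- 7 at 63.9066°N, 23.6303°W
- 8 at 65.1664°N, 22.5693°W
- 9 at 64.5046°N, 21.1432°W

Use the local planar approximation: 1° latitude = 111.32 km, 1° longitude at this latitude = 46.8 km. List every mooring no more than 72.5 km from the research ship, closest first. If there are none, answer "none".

Distances from 65.5412°N, 22.3536°W:
1: 209.5462 km
2: 115.7026 km
3: 36.2810 km
4: 210.7018 km
5: 115.1116 km
6: 102.5572 km
7: 191.5223 km
8: 42.9266 km
9: 128.5484 km
Threshold 72.5 km: 3 (36.2810 km), 8 (42.9266 km) are within range.

3, 8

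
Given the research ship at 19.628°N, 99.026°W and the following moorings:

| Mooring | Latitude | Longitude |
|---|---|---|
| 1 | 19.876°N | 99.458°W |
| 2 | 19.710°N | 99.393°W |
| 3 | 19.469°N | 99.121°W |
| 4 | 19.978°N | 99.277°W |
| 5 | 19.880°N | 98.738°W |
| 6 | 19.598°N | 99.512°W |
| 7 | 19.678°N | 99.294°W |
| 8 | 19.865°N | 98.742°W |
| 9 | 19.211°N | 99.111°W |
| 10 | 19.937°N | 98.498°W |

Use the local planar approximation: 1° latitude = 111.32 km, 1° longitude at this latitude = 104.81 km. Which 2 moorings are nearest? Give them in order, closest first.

Distances from 19.628°N, 99.026°W:
1: √((0.248·111.32)² + (-0.432·104.81)²) = √(762.16633 + 2050.09004) = 53.031 km
2: √((0.082·111.32)² + (-0.367·104.81)²) = √(83.32477 + 1479.57700) = 39.534 km
3: √((-0.159·111.32)² + (-0.095·104.81)²) = √(313.28575 + 99.14085) = 20.308 km
4: √((0.350·111.32)² + (-0.251·104.81)²) = √(1518.03744 + 692.07456) = 47.012 km
5: √((0.252·111.32)² + (0.288·104.81)²) = √(786.95061 + 911.15113) = 41.208 km
6: √((-0.030·111.32)² + (-0.486·104.81)²) = √(11.15293 + 2594.64521) = 51.047 km
7: √((0.050·111.32)² + (-0.268·104.81)²) = √(30.98036 + 788.99642) = 28.635 km
8: √((0.237·111.32)² + (0.284·104.81)²) = √(696.05425 + 886.01714) = 39.775 km
9: √((-0.417·111.32)² + (-0.085·104.81)²) = √(2154.85725 + 79.36761) = 47.268 km
10: √((0.309·111.32)² + (0.528·104.81)²) = √(1183.21415 + 3062.48018) = 65.159 km
Sorted: 3 (20.308 km) < 7 (28.635 km) < 2 (39.534 km) < 8 (39.775 km) < …

3, 7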